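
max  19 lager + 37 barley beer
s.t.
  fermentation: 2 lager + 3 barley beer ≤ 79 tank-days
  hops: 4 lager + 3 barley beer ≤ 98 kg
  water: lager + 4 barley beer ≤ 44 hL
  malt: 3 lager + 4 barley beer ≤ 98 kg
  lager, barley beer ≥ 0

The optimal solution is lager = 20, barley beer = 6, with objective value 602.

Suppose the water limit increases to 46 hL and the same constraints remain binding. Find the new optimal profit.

At the optimum: fermentation uses 58 of 79 (slack = 21); hops uses 98 of 98 (binding); water uses 44 of 44 (binding); malt uses 84 of 98 (slack = 14).
Slack constraints have shadow price 0 (complementary slackness).
Dual feasibility on the basic columns requires 4·y_hops + 1·y_water = 19, 3·y_hops + 4·y_water = 37.
→ y_hops = 3 and y_water = 7.
Δz = y_water·Δb = 7 × (2) = 14, so new z* = 602 + 14 = 616.

616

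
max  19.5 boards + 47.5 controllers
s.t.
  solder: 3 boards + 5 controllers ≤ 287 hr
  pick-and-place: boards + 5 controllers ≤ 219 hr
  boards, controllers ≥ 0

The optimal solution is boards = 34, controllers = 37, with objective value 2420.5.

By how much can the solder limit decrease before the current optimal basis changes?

Binding constraints: solder, pick-and-place. The basis is B = [[3,5],[1,5]] with det 10.
Per unit decrease in solder, x* moves by d = (-0.5, 0.1).
The basis stays optimal until boards reaches 0; allowable decrease = 68 hr.

68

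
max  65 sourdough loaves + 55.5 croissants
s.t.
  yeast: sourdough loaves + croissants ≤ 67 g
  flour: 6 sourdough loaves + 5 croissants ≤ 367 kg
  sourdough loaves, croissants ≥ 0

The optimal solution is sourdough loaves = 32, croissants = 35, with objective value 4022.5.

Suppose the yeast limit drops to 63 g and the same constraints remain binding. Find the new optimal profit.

3990.5

Check each constraint at x*: yeast 67/67 (tight); flour 367/367 (tight).
The binding rows give the dual system: 1·y_yeast + 6·y_flour = 65 and 1·y_yeast + 5·y_flour = 55.5.
This yields shadow prices y_yeast = 8, y_flour = 9.5.
Δz = y_yeast·Δb = 8 × (-4) = -32, so new z* = 4022.5 − 32 = 3990.5.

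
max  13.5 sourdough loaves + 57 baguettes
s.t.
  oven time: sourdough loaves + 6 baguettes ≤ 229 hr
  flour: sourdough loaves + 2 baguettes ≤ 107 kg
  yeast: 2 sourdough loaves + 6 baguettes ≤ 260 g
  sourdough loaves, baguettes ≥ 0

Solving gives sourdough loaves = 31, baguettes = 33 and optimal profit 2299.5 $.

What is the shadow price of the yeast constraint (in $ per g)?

4

Check each constraint at x*: oven time 229/229 (tight); flour 97/107 (slack 10); yeast 260/260 (tight).
Since flour is not tight, its dual is 0.
The binding rows give the dual system: 1·y_oven time + 2·y_yeast = 13.5 and 6·y_oven time + 6·y_yeast = 57.
This yields shadow prices y_oven time = 5.5, y_yeast = 4.
Shadow price of yeast = 4.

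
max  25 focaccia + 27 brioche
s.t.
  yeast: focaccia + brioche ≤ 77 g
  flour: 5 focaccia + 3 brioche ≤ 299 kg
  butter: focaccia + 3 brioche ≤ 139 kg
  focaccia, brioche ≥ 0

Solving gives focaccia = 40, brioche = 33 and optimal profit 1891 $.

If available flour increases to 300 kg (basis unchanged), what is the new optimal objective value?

1895

Binding: flour and butter. Non-binding: yeast (4 unused).
By complementary slackness, y = 0 for the non-binding constraint.
Dual feasibility on the basic columns requires 5·y_flour + 1·y_butter = 25, 3·y_flour + 3·y_butter = 27.
This yields shadow prices y_flour = 4, y_butter = 5.
Δz = y_flour·Δb = 4 × (1) = 4, so new z* = 1891 + 4 = 1895.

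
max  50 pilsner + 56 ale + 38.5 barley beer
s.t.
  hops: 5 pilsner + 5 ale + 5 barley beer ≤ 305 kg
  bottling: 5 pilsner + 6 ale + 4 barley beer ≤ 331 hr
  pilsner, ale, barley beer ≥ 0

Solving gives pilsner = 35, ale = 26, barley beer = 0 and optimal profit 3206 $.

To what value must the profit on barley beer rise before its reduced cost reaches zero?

44

Both hops and bottling are binding at x*.
The binding rows give the dual system: 5·y_hops + 5·y_bottling = 50 and 5·y_hops + 6·y_bottling = 56.
This yields shadow prices y_hops = 4, y_bottling = 6.
barley beer enters the basis when its profit ≥ yᵀa₃ = 4·5 + 6·4 = 44.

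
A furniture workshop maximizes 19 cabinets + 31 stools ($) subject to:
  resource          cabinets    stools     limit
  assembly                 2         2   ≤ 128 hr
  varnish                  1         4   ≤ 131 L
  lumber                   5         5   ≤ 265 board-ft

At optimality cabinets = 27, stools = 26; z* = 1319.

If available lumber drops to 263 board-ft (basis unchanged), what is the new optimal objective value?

1313

Check each constraint at x*: assembly 106/128 (slack 22); varnish 131/131 (tight); lumber 265/265 (tight).
Slack constraints have shadow price 0 (complementary slackness).
The binding rows give the dual system: 1·y_varnish + 5·y_lumber = 19 and 4·y_varnish + 5·y_lumber = 31.
Solving: y_varnish = 4, y_lumber = 3.
Δz = y_lumber·Δb = 3 × (-2) = -6, so new z* = 1319 − 6 = 1313.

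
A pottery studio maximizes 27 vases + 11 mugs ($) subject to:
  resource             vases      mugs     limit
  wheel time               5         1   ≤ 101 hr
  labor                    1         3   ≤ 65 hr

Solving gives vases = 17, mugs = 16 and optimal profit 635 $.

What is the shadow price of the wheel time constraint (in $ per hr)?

5

Both wheel time and labor are binding at x*.
The binding rows give the dual system: 5·y_wheel time + 1·y_labor = 27 and 1·y_wheel time + 3·y_labor = 11.
This yields shadow prices y_wheel time = 5, y_labor = 2.
Shadow price of wheel time = 5.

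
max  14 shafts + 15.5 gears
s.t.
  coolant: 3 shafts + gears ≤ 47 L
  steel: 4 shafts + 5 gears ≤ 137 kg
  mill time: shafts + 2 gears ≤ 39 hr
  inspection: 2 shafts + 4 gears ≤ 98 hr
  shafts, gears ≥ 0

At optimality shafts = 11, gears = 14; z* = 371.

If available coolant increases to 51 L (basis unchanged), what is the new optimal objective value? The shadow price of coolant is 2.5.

381

Δb = 4, so new z* = 371 + (2.5)·(4) = 371 + 10 = 381.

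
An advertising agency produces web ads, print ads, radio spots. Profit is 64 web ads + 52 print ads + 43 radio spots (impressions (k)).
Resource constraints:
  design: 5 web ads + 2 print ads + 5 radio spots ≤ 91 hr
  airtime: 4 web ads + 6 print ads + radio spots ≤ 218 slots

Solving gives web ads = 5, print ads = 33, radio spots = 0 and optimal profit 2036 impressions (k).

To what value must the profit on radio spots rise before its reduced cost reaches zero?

Check each constraint at x*: design 91/91 (tight); airtime 218/218 (tight).
From A_Bᵀ y = c: 5·y_design + 4·y_airtime = 64; 2·y_design + 6·y_airtime = 52.
→ y_design = 8 and y_airtime = 6.
radio spots enters the basis when its profit ≥ yᵀa₃ = 8·5 + 6·1 = 46.

46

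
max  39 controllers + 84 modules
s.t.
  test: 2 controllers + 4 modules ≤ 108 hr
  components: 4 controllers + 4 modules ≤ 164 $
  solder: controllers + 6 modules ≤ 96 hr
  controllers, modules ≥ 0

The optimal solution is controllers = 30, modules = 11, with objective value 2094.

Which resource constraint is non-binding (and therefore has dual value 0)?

test

test: 104/108 (slack 4)
components: 164/164 (binding)
solder: 96/96 (binding)
By complementary slackness, a constraint with positive slack has shadow price 0 → test.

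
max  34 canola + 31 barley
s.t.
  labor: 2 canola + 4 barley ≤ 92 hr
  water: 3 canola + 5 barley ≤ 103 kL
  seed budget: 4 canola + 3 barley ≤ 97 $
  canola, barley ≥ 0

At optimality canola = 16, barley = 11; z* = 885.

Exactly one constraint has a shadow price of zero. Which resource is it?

labor

labor: 76/92 (slack 16)
water: 103/103 (binding)
seed budget: 97/97 (binding)
By complementary slackness, a constraint with positive slack has shadow price 0 → labor.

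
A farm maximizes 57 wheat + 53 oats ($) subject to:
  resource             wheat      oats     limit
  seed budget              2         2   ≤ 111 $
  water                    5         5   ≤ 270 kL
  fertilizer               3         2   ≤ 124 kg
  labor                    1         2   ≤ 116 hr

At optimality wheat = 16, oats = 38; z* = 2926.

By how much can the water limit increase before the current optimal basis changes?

7.5

Binding constraints: water, fertilizer. The basis is B = [[5,5],[3,2]] with det -5.
Per unit increase in water, x* moves by d = (-0.4, 0.6).
The basis stays optimal until seed budget becomes binding; allowable increase = 7.5 kL.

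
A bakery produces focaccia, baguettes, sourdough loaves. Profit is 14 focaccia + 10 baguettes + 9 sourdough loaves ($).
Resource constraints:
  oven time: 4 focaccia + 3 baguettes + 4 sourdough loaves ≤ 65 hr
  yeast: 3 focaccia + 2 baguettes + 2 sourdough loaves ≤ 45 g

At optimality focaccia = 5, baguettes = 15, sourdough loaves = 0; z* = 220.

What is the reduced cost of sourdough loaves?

-3

Check each constraint at x*: oven time 65/65 (tight); yeast 45/45 (tight).
Dual feasibility on the basic columns requires 4·y_oven time + 3·y_yeast = 14, 3·y_oven time + 2·y_yeast = 10.
→ y_oven time = 2 and y_yeast = 2.
Reduced cost of sourdough loaves: c₃ − yᵀa₃ = 9 − (2·4 + 2·2) = 9 − 12 = -3.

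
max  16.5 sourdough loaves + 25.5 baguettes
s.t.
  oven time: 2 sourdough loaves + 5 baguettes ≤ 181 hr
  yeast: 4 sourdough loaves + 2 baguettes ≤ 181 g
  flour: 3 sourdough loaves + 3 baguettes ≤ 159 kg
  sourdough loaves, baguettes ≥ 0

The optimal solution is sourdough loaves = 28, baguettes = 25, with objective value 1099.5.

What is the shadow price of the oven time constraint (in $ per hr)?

Binding: oven time and flour. Non-binding: yeast (19 unused).
Slack constraints have shadow price 0 (complementary slackness).
From A_Bᵀ y = c: 2·y_oven time + 3·y_flour = 16.5; 5·y_oven time + 3·y_flour = 25.5.
This yields shadow prices y_oven time = 3, y_flour = 3.5.
Shadow price of oven time = 3.

3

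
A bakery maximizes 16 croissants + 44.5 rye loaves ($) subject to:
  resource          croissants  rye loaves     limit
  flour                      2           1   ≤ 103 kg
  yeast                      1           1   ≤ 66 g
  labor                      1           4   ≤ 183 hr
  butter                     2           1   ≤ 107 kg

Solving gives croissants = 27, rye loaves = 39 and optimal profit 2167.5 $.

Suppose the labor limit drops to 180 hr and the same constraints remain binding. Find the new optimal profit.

2139

Binding: yeast and labor. Non-binding: flour (10 unused), butter (14 unused).
Since flour, butter are not tight, their duals are 0.
Dual feasibility on the basic columns requires 1·y_yeast + 1·y_labor = 16, 1·y_yeast + 4·y_labor = 44.5.
This yields shadow prices y_yeast = 6.5, y_labor = 9.5.
Δz = y_labor·Δb = 9.5 × (-3) = -28.5, so new z* = 2167.5 − 28.5 = 2139.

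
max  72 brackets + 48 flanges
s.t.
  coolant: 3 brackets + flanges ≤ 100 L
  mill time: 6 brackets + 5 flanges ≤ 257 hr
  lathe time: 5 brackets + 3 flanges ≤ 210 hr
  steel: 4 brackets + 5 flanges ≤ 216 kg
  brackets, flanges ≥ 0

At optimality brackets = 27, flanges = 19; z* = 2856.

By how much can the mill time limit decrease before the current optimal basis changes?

Binding constraints: coolant, mill time. The basis is B = [[3,1],[6,5]] with det 9.
Per unit decrease in mill time, x* moves by d = (0.1111, -0.3333).
The basis stays optimal until flanges reaches 0; allowable decrease = 57 hr.

57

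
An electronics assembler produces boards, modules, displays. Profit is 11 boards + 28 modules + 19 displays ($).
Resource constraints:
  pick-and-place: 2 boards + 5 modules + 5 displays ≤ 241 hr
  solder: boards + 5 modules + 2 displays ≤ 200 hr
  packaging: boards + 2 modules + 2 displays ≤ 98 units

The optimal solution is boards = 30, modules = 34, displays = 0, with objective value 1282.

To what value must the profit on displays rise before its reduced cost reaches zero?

At the optimum: pick-and-place uses 230 of 241 (slack = 11); solder uses 200 of 200 (binding); packaging uses 98 of 98 (binding).
Since pick-and-place is not tight, its dual is 0.
From A_Bᵀ y = c: 1·y_solder + 1·y_packaging = 11; 5·y_solder + 2·y_packaging = 28.
This yields shadow prices y_solder = 2, y_packaging = 9.
displays enters the basis when its profit ≥ yᵀa₃ = 2·2 + 9·2 = 22.

22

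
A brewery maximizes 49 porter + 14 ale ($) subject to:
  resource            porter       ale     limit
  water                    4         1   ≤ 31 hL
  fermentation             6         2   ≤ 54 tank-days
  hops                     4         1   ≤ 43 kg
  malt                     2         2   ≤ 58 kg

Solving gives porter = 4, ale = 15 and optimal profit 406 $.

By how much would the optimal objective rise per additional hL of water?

Binding: water and fermentation. Non-binding: hops (12 unused), malt (20 unused).
Slack constraints have shadow price 0 (complementary slackness).
From A_Bᵀ y = c: 4·y_water + 6·y_fermentation = 49; 1·y_water + 2·y_fermentation = 14.
This yields shadow prices y_water = 7, y_fermentation = 3.5.
Shadow price of water = 7.

7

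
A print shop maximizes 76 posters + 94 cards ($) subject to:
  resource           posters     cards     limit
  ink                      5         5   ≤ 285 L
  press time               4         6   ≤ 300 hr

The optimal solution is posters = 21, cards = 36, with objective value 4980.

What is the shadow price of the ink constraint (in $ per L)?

8

Both ink and press time are binding at x*.
Dual feasibility on the basic columns requires 5·y_ink + 4·y_press time = 76, 5·y_ink + 6·y_press time = 94.
This yields shadow prices y_ink = 8, y_press time = 9.
Shadow price of ink = 8.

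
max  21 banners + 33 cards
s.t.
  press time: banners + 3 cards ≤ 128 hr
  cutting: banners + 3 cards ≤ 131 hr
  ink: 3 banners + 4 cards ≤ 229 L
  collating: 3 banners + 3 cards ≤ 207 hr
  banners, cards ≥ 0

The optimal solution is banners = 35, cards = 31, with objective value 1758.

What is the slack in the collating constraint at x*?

9

collating used = 3·35 + 3·31 = 198; slack = 207 − 198 = 9.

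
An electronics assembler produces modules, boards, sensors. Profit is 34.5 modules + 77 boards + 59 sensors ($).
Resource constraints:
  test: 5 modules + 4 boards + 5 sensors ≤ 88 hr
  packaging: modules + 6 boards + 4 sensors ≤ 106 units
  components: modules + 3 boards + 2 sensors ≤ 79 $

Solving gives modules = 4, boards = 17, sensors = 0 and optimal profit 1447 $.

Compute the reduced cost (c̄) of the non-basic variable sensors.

Binding: test and packaging. Non-binding: components (24 unused).
By complementary slackness, y = 0 for the non-binding constraint.
Dual feasibility on the basic columns requires 5·y_test + 1·y_packaging = 34.5, 4·y_test + 6·y_packaging = 77.
→ y_test = 5 and y_packaging = 9.5.
Reduced cost of sensors: c₃ − yᵀa₃ = 59 − (5·5 + 9.5·4) = 59 − 63 = -4.

-4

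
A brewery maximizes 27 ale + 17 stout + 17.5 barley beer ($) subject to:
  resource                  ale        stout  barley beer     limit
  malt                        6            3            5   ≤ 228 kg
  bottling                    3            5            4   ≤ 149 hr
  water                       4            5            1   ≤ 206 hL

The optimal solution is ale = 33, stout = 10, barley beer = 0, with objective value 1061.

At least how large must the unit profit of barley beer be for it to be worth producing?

24

At the optimum: malt uses 228 of 228 (binding); bottling uses 149 of 149 (binding); water uses 182 of 206 (slack = 24).
By complementary slackness, y = 0 for the non-binding constraint.
Dual feasibility on the basic columns requires 6·y_malt + 3·y_bottling = 27, 3·y_malt + 5·y_bottling = 17.
→ y_malt = 4 and y_bottling = 1.
barley beer enters the basis when its profit ≥ yᵀa₃ = 4·5 + 1·4 = 24.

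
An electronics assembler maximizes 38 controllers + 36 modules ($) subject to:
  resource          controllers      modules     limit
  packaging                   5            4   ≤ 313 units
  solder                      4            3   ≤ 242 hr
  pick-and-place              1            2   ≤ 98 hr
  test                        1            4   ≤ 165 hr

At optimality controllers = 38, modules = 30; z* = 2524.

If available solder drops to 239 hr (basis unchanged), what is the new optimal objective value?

2500

Check each constraint at x*: packaging 310/313 (slack 3); solder 242/242 (tight); pick-and-place 98/98 (tight); test 158/165 (slack 7).
Slack constraints have shadow price 0 (complementary slackness).
Dual feasibility on the basic columns requires 4·y_solder + 1·y_pick-and-place = 38, 3·y_solder + 2·y_pick-and-place = 36.
→ y_solder = 8 and y_pick-and-place = 6.
Δz = y_solder·Δb = 8 × (-3) = -24, so new z* = 2524 − 24 = 2500.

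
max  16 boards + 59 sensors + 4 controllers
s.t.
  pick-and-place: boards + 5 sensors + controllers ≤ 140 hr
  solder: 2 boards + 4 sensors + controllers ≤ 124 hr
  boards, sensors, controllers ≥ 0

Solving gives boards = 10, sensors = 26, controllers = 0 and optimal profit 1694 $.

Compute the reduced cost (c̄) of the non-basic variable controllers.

At the optimum: pick-and-place uses 140 of 140 (binding); solder uses 124 of 124 (binding).
From A_Bᵀ y = c: 1·y_pick-and-place + 2·y_solder = 16; 5·y_pick-and-place + 4·y_solder = 59.
This yields shadow prices y_pick-and-place = 9, y_solder = 3.5.
Reduced cost of controllers: c₃ − yᵀa₃ = 4 − (9·1 + 3.5·1) = 4 − 12.5 = -8.5.

-8.5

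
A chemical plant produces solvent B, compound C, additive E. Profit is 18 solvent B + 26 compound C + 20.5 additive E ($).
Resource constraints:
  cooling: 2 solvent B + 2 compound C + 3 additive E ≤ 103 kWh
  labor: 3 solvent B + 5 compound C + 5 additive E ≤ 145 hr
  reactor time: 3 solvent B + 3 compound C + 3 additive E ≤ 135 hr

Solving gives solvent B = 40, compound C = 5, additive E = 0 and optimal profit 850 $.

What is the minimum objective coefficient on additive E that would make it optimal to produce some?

26

Check each constraint at x*: cooling 90/103 (slack 13); labor 145/145 (tight); reactor time 135/135 (tight).
By complementary slackness, y = 0 for the non-binding constraint.
From A_Bᵀ y = c: 3·y_labor + 3·y_reactor time = 18; 5·y_labor + 3·y_reactor time = 26.
This yields shadow prices y_labor = 4, y_reactor time = 2.
additive E enters the basis when its profit ≥ yᵀa₃ = 4·5 + 2·3 = 26.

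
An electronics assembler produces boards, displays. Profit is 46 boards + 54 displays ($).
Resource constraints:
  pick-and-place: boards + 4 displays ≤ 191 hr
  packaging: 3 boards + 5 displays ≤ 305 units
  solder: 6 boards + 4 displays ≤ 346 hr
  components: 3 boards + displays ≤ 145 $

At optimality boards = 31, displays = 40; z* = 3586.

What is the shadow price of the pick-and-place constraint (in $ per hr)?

At the optimum: pick-and-place uses 191 of 191 (binding); packaging uses 293 of 305 (slack = 12); solder uses 346 of 346 (binding); components uses 133 of 145 (slack = 12).
Slack constraints have shadow price 0 (complementary slackness).
From A_Bᵀ y = c: 1·y_pick-and-place + 6·y_solder = 46; 4·y_pick-and-place + 4·y_solder = 54.
This yields shadow prices y_pick-and-place = 7, y_solder = 6.5.
Shadow price of pick-and-place = 7.

7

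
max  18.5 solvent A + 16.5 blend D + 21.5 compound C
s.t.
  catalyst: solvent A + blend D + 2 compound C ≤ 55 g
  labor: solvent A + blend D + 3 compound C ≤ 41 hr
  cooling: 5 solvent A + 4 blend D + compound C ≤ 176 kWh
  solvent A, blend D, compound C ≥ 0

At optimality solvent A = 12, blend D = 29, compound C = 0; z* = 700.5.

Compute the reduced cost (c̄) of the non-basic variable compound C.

At the optimum: catalyst uses 41 of 55 (slack = 14); labor uses 41 of 41 (binding); cooling uses 176 of 176 (binding).
Slack constraints have shadow price 0 (complementary slackness).
The binding rows give the dual system: 1·y_labor + 5·y_cooling = 18.5 and 1·y_labor + 4·y_cooling = 16.5.
→ y_labor = 8.5 and y_cooling = 2.
Reduced cost of compound C: c₃ − yᵀa₃ = 21.5 − (8.5·3 + 2·1) = 21.5 − 27.5 = -6.

-6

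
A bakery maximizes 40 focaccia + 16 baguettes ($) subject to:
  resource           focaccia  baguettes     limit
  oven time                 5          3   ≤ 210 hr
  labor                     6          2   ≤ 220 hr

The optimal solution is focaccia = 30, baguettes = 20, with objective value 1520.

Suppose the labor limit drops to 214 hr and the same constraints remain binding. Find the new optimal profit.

1490

At the optimum: oven time uses 210 of 210 (binding); labor uses 220 of 220 (binding).
The binding rows give the dual system: 5·y_oven time + 6·y_labor = 40 and 3·y_oven time + 2·y_labor = 16.
This yields shadow prices y_oven time = 2, y_labor = 5.
Δz = y_labor·Δb = 5 × (-6) = -30, so new z* = 1520 − 30 = 1490.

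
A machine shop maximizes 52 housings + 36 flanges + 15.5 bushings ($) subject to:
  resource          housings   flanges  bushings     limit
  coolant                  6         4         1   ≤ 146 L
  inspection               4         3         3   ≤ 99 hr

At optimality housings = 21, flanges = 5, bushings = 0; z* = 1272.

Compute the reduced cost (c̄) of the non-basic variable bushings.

Check each constraint at x*: coolant 146/146 (tight); inspection 99/99 (tight).
From A_Bᵀ y = c: 6·y_coolant + 4·y_inspection = 52; 4·y_coolant + 3·y_inspection = 36.
This yields shadow prices y_coolant = 6, y_inspection = 4.
Reduced cost of bushings: c₃ − yᵀa₃ = 15.5 − (6·1 + 4·3) = 15.5 − 18 = -2.5.

-2.5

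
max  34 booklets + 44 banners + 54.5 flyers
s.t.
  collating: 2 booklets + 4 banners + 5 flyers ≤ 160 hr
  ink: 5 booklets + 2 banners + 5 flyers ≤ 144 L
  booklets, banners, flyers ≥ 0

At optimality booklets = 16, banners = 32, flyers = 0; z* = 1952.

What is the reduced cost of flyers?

-8

Both collating and ink are binding at x*.
From A_Bᵀ y = c: 2·y_collating + 5·y_ink = 34; 4·y_collating + 2·y_ink = 44.
Solving: y_collating = 9.5, y_ink = 3.
Reduced cost of flyers: c₃ − yᵀa₃ = 54.5 − (9.5·5 + 3·5) = 54.5 − 62.5 = -8.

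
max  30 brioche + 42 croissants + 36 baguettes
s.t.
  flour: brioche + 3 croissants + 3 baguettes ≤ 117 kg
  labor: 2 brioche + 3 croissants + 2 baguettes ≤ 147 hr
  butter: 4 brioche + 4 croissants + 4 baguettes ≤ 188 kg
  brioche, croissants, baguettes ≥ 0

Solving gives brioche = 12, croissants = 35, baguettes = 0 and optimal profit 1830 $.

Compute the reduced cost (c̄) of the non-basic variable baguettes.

Binding: flour and butter. Non-binding: labor (18 unused).
By complementary slackness, y = 0 for the non-binding constraint.
The binding rows give the dual system: 1·y_flour + 4·y_butter = 30 and 3·y_flour + 4·y_butter = 42.
→ y_flour = 6 and y_butter = 6.
Reduced cost of baguettes: c₃ − yᵀa₃ = 36 − (6·3 + 6·4) = 36 − 42 = -6.

-6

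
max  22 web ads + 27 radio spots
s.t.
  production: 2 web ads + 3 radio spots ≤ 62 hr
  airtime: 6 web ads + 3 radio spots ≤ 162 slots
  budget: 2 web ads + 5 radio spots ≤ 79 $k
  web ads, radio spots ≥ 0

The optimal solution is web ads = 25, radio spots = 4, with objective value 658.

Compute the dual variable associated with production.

8

Check each constraint at x*: production 62/62 (tight); airtime 162/162 (tight); budget 70/79 (slack 9).
Slack constraints have shadow price 0 (complementary slackness).
The binding rows give the dual system: 2·y_production + 6·y_airtime = 22 and 3·y_production + 3·y_airtime = 27.
This yields shadow prices y_production = 8, y_airtime = 1.
Shadow price of production = 8.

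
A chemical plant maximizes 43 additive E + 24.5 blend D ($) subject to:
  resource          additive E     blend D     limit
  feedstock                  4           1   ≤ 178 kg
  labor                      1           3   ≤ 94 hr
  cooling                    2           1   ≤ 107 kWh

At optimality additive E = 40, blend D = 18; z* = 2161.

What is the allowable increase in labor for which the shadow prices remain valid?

49.5

Binding constraints: feedstock, labor. The basis is B = [[4,1],[1,3]] with det 11.
Per unit increase in labor, x* moves by d = (-0.0909, 0.3636).
The basis stays optimal until cooling becomes binding; allowable increase = 49.5 hr.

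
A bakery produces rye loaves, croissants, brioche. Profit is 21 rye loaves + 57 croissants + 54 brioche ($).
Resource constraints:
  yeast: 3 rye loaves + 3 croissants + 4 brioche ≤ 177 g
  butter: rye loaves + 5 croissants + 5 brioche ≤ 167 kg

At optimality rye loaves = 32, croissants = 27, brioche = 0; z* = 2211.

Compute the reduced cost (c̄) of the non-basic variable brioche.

-7

Check each constraint at x*: yeast 177/177 (tight); butter 167/167 (tight).
Dual feasibility on the basic columns requires 3·y_yeast + 1·y_butter = 21, 3·y_yeast + 5·y_butter = 57.
Solving: y_yeast = 4, y_butter = 9.
Reduced cost of brioche: c₃ − yᵀa₃ = 54 − (4·4 + 9·5) = 54 − 61 = -7.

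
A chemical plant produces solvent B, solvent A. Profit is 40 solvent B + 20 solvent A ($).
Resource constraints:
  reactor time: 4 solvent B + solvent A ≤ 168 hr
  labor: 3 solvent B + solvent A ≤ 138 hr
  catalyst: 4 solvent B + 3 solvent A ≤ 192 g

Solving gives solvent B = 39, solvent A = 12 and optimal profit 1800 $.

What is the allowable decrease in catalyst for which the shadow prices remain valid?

Binding constraints: reactor time, catalyst. The basis is B = [[4,1],[4,3]] with det 8.
Per unit decrease in catalyst, x* moves by d = (0.125, -0.5).
The basis stays optimal until solvent A reaches 0; allowable decrease = 24 g.

24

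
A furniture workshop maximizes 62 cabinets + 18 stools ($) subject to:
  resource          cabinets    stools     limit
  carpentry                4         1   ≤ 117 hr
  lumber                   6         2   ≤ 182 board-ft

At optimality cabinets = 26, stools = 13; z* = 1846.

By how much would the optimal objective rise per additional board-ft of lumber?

5

At the optimum: carpentry uses 117 of 117 (binding); lumber uses 182 of 182 (binding).
From A_Bᵀ y = c: 4·y_carpentry + 6·y_lumber = 62; 1·y_carpentry + 2·y_lumber = 18.
→ y_carpentry = 8 and y_lumber = 5.
Shadow price of lumber = 5.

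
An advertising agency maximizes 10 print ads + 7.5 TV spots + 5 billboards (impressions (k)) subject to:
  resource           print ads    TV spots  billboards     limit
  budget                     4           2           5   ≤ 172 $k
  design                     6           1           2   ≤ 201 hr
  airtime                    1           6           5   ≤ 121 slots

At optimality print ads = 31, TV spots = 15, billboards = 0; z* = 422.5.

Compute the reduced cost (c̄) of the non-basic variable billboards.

Check each constraint at x*: budget 154/172 (slack 18); design 201/201 (tight); airtime 121/121 (tight).
Slack constraints have shadow price 0 (complementary slackness).
From A_Bᵀ y = c: 6·y_design + 1·y_airtime = 10; 1·y_design + 6·y_airtime = 7.5.
This yields shadow prices y_design = 1.5, y_airtime = 1.
Reduced cost of billboards: c₃ − yᵀa₃ = 5 − (1.5·2 + 1·5) = 5 − 8 = -3.

-3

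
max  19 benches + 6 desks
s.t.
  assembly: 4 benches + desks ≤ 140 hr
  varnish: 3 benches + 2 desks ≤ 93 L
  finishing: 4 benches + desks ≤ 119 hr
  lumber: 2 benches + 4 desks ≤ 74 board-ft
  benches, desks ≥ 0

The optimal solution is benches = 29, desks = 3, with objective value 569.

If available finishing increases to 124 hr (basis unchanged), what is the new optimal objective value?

Check each constraint at x*: assembly 119/140 (slack 21); varnish 93/93 (tight); finishing 119/119 (tight); lumber 70/74 (slack 4).
By complementary slackness, y = 0 for the non-binding constraints.
From A_Bᵀ y = c: 3·y_varnish + 4·y_finishing = 19; 2·y_varnish + 1·y_finishing = 6.
Solving: y_varnish = 1, y_finishing = 4.
Δz = y_finishing·Δb = 4 × (5) = 20, so new z* = 569 + 20 = 589.

589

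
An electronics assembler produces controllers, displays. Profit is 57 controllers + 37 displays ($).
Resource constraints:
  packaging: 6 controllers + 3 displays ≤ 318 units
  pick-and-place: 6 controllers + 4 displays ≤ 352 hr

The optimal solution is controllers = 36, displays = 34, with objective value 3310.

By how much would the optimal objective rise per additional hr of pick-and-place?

Check each constraint at x*: packaging 318/318 (tight); pick-and-place 352/352 (tight).
The binding rows give the dual system: 6·y_packaging + 6·y_pick-and-place = 57 and 3·y_packaging + 4·y_pick-and-place = 37.
→ y_packaging = 1 and y_pick-and-place = 8.5.
Shadow price of pick-and-place = 8.5.

8.5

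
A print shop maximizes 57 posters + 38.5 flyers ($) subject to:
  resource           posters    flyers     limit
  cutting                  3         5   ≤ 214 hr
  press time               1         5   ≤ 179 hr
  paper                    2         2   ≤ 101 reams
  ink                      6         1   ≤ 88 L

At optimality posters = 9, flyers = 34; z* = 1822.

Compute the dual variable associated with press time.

6

At the optimum: cutting uses 197 of 214 (slack = 17); press time uses 179 of 179 (binding); paper uses 86 of 101 (slack = 15); ink uses 88 of 88 (binding).
Slack constraints have shadow price 0 (complementary slackness).
The binding rows give the dual system: 1·y_press time + 6·y_ink = 57 and 5·y_press time + 1·y_ink = 38.5.
Solving: y_press time = 6, y_ink = 8.5.
Shadow price of press time = 6.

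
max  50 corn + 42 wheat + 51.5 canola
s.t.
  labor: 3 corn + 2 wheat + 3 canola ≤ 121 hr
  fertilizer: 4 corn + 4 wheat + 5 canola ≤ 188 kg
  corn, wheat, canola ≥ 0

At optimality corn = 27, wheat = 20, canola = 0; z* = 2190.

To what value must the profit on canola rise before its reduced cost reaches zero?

At the optimum: labor uses 121 of 121 (binding); fertilizer uses 188 of 188 (binding).
The binding rows give the dual system: 3·y_labor + 4·y_fertilizer = 50 and 2·y_labor + 4·y_fertilizer = 42.
Solving: y_labor = 8, y_fertilizer = 6.5.
canola enters the basis when its profit ≥ yᵀa₃ = 8·3 + 6.5·5 = 56.5.

56.5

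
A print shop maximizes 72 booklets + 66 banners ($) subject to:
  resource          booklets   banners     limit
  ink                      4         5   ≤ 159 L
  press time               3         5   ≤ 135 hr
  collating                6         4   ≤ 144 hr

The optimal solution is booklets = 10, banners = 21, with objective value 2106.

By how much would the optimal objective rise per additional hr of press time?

6

Binding: press time and collating. Non-binding: ink (14 unused).
Slack constraints have shadow price 0 (complementary slackness).
From A_Bᵀ y = c: 3·y_press time + 6·y_collating = 72; 5·y_press time + 4·y_collating = 66.
→ y_press time = 6 and y_collating = 9.
Shadow price of press time = 6.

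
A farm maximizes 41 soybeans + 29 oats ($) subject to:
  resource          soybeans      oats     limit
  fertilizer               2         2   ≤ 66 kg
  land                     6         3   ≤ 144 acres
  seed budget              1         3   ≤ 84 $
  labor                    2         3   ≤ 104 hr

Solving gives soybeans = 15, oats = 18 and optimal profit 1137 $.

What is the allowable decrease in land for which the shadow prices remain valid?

22.5

Binding constraints: fertilizer, land. The basis is B = [[2,2],[6,3]] with det -6.
Per unit decrease in land, x* moves by d = (-0.3333, 0.3333).
The basis stays optimal until seed budget becomes binding; allowable decrease = 22.5 acres.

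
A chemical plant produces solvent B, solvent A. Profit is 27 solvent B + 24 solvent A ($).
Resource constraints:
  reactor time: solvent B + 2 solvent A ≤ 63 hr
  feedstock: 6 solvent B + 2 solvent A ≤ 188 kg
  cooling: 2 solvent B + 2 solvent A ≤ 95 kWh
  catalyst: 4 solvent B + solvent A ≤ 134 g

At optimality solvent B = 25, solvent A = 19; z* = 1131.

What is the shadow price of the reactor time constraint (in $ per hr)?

9

Check each constraint at x*: reactor time 63/63 (tight); feedstock 188/188 (tight); cooling 88/95 (slack 7); catalyst 119/134 (slack 15).
Since cooling, catalyst are not tight, their duals are 0.
The binding rows give the dual system: 1·y_reactor time + 6·y_feedstock = 27 and 2·y_reactor time + 2·y_feedstock = 24.
This yields shadow prices y_reactor time = 9, y_feedstock = 3.
Shadow price of reactor time = 9.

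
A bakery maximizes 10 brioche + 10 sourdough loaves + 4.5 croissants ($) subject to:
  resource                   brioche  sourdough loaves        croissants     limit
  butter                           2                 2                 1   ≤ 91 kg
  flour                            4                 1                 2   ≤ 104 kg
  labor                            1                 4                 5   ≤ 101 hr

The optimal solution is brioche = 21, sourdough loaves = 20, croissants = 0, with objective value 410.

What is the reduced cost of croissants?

Binding: flour and labor. Non-binding: butter (9 unused).
By complementary slackness, y = 0 for the non-binding constraint.
The binding rows give the dual system: 4·y_flour + 1·y_labor = 10 and 1·y_flour + 4·y_labor = 10.
Solving: y_flour = 2, y_labor = 2.
Reduced cost of croissants: c₃ − yᵀa₃ = 4.5 − (2·2 + 2·5) = 4.5 − 14 = -9.5.

-9.5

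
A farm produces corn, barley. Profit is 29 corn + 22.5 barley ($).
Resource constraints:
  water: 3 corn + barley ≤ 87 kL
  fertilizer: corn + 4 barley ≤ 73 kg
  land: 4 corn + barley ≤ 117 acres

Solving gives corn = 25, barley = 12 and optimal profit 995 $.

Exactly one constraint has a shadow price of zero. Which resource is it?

land

water: 87/87 (binding)
fertilizer: 73/73 (binding)
land: 112/117 (slack 5)
By complementary slackness, a constraint with positive slack has shadow price 0 → land.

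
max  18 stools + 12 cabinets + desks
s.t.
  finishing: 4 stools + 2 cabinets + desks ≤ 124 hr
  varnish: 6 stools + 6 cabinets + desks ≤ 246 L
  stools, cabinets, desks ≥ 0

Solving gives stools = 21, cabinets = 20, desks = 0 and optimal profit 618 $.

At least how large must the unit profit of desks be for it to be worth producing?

Check each constraint at x*: finishing 124/124 (tight); varnish 246/246 (tight).
Dual feasibility on the basic columns requires 4·y_finishing + 6·y_varnish = 18, 2·y_finishing + 6·y_varnish = 12.
This yields shadow prices y_finishing = 3, y_varnish = 1.
desks enters the basis when its profit ≥ yᵀa₃ = 3·1 + 1·1 = 4.

4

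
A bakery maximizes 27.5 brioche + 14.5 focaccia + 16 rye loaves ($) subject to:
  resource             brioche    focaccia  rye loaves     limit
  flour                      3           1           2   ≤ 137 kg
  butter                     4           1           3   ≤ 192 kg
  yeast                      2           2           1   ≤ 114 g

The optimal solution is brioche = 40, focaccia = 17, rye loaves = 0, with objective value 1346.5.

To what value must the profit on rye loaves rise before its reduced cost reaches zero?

At the optimum: flour uses 137 of 137 (binding); butter uses 177 of 192 (slack = 15); yeast uses 114 of 114 (binding).
Slack constraints have shadow price 0 (complementary slackness).
Dual feasibility on the basic columns requires 3·y_flour + 2·y_yeast = 27.5, 1·y_flour + 2·y_yeast = 14.5.
→ y_flour = 6.5 and y_yeast = 4.
rye loaves enters the basis when its profit ≥ yᵀa₃ = 6.5·2 + 4·1 = 17.

17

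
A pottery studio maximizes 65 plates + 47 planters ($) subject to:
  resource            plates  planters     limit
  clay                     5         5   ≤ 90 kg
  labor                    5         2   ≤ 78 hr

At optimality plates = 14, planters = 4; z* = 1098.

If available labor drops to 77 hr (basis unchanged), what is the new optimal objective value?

1092

At the optimum: clay uses 90 of 90 (binding); labor uses 78 of 78 (binding).
From A_Bᵀ y = c: 5·y_clay + 5·y_labor = 65; 5·y_clay + 2·y_labor = 47.
This yields shadow prices y_clay = 7, y_labor = 6.
Δz = y_labor·Δb = 6 × (-1) = -6, so new z* = 1098 − 6 = 1092.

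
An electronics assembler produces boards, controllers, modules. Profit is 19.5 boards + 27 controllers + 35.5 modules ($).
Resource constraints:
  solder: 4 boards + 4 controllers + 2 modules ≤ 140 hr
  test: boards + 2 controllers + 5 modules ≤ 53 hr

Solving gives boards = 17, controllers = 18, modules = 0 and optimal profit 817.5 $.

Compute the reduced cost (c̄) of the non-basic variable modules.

-8

Check each constraint at x*: solder 140/140 (tight); test 53/53 (tight).
From A_Bᵀ y = c: 4·y_solder + 1·y_test = 19.5; 4·y_solder + 2·y_test = 27.
Solving: y_solder = 3, y_test = 7.5.
Reduced cost of modules: c₃ − yᵀa₃ = 35.5 − (3·2 + 7.5·5) = 35.5 − 43.5 = -8.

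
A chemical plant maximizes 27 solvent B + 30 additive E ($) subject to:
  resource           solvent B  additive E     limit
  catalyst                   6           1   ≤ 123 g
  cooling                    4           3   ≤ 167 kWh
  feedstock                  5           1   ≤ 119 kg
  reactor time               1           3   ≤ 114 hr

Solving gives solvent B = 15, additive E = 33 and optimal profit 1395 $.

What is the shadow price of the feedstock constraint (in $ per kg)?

At the optimum: catalyst uses 123 of 123 (binding); cooling uses 159 of 167 (slack = 8); feedstock uses 108 of 119 (slack = 11); reactor time uses 114 of 114 (binding).
By complementary slackness, y = 0 for the non-binding constraints.
The binding rows give the dual system: 6·y_catalyst + 1·y_reactor time = 27 and 1·y_catalyst + 3·y_reactor time = 30.
This yields shadow prices y_catalyst = 3, y_reactor time = 9.
Shadow price of feedstock = 0.

0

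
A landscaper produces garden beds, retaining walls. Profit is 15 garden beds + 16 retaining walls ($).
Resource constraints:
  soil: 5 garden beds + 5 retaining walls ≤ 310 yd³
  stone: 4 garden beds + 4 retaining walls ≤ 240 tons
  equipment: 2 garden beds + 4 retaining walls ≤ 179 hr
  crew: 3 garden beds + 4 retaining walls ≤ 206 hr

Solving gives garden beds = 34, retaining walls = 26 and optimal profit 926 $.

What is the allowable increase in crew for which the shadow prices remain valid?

3.5

Binding constraints: stone, crew. The basis is B = [[4,4],[3,4]] with det 4.
Per unit increase in crew, x* moves by d = (-1, 1).
The basis stays optimal until equipment becomes binding; allowable increase = 3.5 hr.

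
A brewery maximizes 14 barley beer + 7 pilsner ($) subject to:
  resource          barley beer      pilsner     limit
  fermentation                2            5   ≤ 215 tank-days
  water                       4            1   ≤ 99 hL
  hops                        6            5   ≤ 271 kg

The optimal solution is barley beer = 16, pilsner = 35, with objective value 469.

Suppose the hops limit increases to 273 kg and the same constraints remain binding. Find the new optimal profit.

Binding: water and hops. Non-binding: fermentation (8 unused).
Slack constraints have shadow price 0 (complementary slackness).
From A_Bᵀ y = c: 4·y_water + 6·y_hops = 14; 1·y_water + 5·y_hops = 7.
This yields shadow prices y_water = 2, y_hops = 1.
Δz = y_hops·Δb = 1 × (2) = 2, so new z* = 469 + 2 = 471.

471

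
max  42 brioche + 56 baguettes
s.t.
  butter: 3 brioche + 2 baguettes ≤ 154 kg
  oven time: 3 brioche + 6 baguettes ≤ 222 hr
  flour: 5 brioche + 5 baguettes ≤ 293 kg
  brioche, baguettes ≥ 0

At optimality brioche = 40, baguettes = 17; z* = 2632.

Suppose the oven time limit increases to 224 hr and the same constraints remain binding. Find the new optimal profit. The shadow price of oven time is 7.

Δb = 2, so new z* = 2632 + (7)·(2) = 2632 + 14 = 2646.

2646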